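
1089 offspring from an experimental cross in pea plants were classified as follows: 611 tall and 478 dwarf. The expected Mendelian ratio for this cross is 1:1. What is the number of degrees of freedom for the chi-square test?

1

A goodness-of-fit test with 2 phenotype classes has df = 2 − 1 = 1.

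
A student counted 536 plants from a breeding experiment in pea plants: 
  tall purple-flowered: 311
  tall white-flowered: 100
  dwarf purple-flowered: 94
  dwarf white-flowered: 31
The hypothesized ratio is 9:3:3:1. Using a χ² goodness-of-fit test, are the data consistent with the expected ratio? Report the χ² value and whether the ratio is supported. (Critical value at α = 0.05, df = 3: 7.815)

0.909; consistent

Expected counts for N = 536 under a 9:3:3:1 ratio (total parts = 16):
  tall purple-flowered: 536 × 9/16 = 301.5
  tall white-flowered: 536 × 3/16 = 100.5
  dwarf purple-flowered: 536 × 3/16 = 100.5
  dwarf white-flowered: 536 × 1/16 = 33.5
χ² = Σ (O − E)² / E
  tall purple-flowered: (311 − 301.5)² / 301.5 = 0.2993
  tall white-flowered: (100 − 100.5)² / 100.5 = 0.0025
  dwarf purple-flowered: (94 − 100.5)² / 100.5 = 0.4204
  dwarf white-flowered: (31 − 33.5)² / 33.5 = 0.1866
χ² = 0.2993 + 0.0025 + 0.4204 + 0.1866 = 0.9088 ≈ 0.909
Degrees of freedom = 4 − 1 = 3; critical value at α = 0.05 is 7.815.
Since 0.909 < 7.815, we fail to reject the null hypothesis — the data are consistent with the 9:3:3:1 ratio.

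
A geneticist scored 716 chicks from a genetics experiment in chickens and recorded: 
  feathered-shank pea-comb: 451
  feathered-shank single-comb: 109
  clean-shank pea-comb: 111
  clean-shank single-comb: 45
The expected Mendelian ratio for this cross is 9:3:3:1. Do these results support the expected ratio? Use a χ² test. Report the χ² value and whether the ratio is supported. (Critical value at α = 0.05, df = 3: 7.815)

14.557; not consistent

Expected counts for N = 716 under a 9:3:3:1 ratio (total parts = 16):
  feathered-shank pea-comb: 716 × 9/16 = 402.75
  feathered-shank single-comb: 716 × 3/16 = 134.25
  clean-shank pea-comb: 716 × 3/16 = 134.25
  clean-shank single-comb: 716 × 1/16 = 44.75
χ² = Σ (O − E)² / E
  feathered-shank pea-comb: (451 − 402.75)² / 402.75 = 5.7804
  feathered-shank single-comb: (109 − 134.25)² / 134.25 = 4.7491
  clean-shank pea-comb: (111 − 134.25)² / 134.25 = 4.0265
  clean-shank single-comb: (45 − 44.75)² / 44.75 = 0.0014
χ² = 5.7804 + 4.7491 + 4.0265 + 0.0014 = 14.5574 ≈ 14.557
Degrees of freedom = 4 − 1 = 3; critical value at α = 0.05 is 7.815.
Since 14.557 > 7.815, we reject the null hypothesis — the data do not fit the 9:3:3:1 ratio.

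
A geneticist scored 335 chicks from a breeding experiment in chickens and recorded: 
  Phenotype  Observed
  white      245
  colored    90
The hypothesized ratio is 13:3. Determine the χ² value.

14.483

Under the 13:3 hypothesis (Σ ratio = 16, N = 335):
  white: 335 × 13/16 = 272.1875
  colored: 335 × 3/16 = 62.8125
χ² = Σ (O − E)² / E
  white: (245 − 272.1875)² / 272.1875 = 2.7156
  colored: (90 − 62.8125)² / 62.8125 = 11.7677
χ² = 2.7156 + 11.7677 = 14.4833 ≈ 14.483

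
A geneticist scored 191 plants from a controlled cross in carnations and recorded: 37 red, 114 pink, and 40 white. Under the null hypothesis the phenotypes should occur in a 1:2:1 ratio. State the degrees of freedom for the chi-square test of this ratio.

2

A goodness-of-fit test with 3 phenotype classes has df = 3 − 1 = 2.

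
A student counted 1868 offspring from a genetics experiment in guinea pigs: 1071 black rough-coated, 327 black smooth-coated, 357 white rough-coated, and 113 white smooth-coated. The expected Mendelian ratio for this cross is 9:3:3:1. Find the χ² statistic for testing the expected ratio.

The 9:3:3:1 ratio has 16 parts, so with N = 1868 the expected counts are:
  black rough-coated: 1868 × 9/16 = 1050.75
  black smooth-coated: 1868 × 3/16 = 350.25
  white rough-coated: 1868 × 3/16 = 350.25
  white smooth-coated: 1868 × 1/16 = 116.75
χ² = Σ (O − E)² / E
  black rough-coated: (1071 − 1050.75)² / 1050.75 = 0.3903
  black smooth-coated: (327 − 350.25)² / 350.25 = 1.5434
  white rough-coated: (357 − 350.25)² / 350.25 = 0.1301
  white smooth-coated: (113 − 116.75)² / 116.75 = 0.1204
χ² = 0.3903 + 1.5434 + 0.1301 + 0.1204 = 2.1842 ≈ 2.184

2.184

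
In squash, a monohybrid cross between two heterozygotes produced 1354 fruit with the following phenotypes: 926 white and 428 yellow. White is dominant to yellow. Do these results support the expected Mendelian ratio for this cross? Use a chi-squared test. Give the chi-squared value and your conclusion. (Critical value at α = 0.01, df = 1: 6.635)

31.552; not consistent

For a monohybrid cross between heterozygotes with complete dominance, the expected phenotypic ratio is 3:1.
Expected counts for N = 1354 under a 3:1 ratio (total parts = 4):
  white: 1354 × 3/4 = 1015.5
  yellow: 1354 × 1/4 = 338.5
χ² = Σ (O − E)² / E
  white: (926 − 1015.5)² / 1015.5 = 7.8880
  yellow: (428 − 338.5)² / 338.5 = 23.6640
χ² = 7.8880 + 23.6640 = 31.552
Degrees of freedom = 2 − 1 = 1; critical value at α = 0.01 is 6.635.
Since 31.552 > 6.635, we reject the null hypothesis — the data do not fit the 3:1 ratio.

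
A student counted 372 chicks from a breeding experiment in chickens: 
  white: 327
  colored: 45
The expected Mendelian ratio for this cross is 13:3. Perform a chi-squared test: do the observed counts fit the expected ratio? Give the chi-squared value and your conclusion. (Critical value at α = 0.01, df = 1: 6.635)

10.809; not consistent

The 13:3 ratio has 16 parts, so with N = 372 the expected counts are:
  white: 372 × 13/16 = 302.25
  colored: 372 × 3/16 = 69.75
χ² = Σ (O − E)² / E
  white: (327 − 302.25)² / 302.25 = 2.0267
  colored: (45 − 69.75)² / 69.75 = 8.7823
χ² = 2.0267 + 8.7823 = 10.809
Degrees of freedom = 2 − 1 = 1; critical value at α = 0.01 is 6.635.
Since 10.809 > 6.635, we reject the null hypothesis — the data do not fit the 13:3 ratio.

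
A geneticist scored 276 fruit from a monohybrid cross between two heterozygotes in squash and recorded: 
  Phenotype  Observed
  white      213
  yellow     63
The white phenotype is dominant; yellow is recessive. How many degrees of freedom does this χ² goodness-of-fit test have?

1

For a monohybrid cross between heterozygotes with complete dominance, the expected phenotypic ratio is 3:1.
A goodness-of-fit test with 2 phenotype classes has df = 2 − 1 = 1.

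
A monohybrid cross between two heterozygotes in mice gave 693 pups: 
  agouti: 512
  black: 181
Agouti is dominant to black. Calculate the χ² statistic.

For a monohybrid cross between heterozygotes with complete dominance, the expected phenotypic ratio is 3:1.
Total ratio parts = 4. Expected numbers out of 693:
  agouti: 693 × 3/4 = 519.75
  black: 693 × 1/4 = 173.25
χ² = Σ (O − E)² / E
  agouti: (512 − 519.75)² / 519.75 = 0.1156
  black: (181 − 173.25)² / 173.25 = 0.3467
χ² = 0.1156 + 0.3467 = 0.4623 ≈ 0.462

0.462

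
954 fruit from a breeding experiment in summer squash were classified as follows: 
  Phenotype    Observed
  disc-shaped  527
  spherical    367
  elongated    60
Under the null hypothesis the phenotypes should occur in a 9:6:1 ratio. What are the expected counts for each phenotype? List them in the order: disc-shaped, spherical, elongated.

536.625, 357.75, 59.625

Under the 9:6:1 hypothesis (Σ ratio = 16, N = 954):
  disc-shaped: 954 × 9/16 = 536.625
  spherical: 954 × 6/16 = 357.75
  elongated: 954 × 1/16 = 59.625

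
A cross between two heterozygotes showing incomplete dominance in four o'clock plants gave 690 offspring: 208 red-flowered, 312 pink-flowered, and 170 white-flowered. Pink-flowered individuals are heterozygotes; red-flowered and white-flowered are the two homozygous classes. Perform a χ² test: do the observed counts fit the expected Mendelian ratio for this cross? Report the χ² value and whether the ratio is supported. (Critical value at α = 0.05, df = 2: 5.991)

10.499; not consistent

With incomplete dominance, a heterozygote × heterozygote cross gives a 1:2:1 phenotypic ratio.
Under the 1:2:1 hypothesis (Σ ratio = 4, N = 690):
  red-flowered: 690 × 1/4 = 172.5
  pink-flowered: 690 × 2/4 = 345
  white-flowered: 690 × 1/4 = 172.5
χ² = Σ (O − E)² / E
  red-flowered: (208 − 172.5)² / 172.5 = 7.3058
  pink-flowered: (312 − 345)² / 345 = 3.1565
  white-flowered: (170 − 172.5)² / 172.5 = 0.0362
χ² = 7.3058 + 3.1565 + 0.0362 = 10.4985 ≈ 10.499
Degrees of freedom = 3 − 1 = 2; critical value at α = 0.05 is 5.991.
Since 10.499 > 5.991, we reject the null hypothesis — the data do not fit the 1:2:1 ratio.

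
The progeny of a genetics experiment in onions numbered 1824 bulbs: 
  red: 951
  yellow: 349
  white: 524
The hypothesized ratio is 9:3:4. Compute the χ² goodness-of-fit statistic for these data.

Total ratio parts = 16. Expected numbers out of 1824:
  red: 1824 × 9/16 = 1026
  yellow: 1824 × 3/16 = 342
  white: 1824 × 4/16 = 456
χ² = Σ (O − E)² / E
  red: (951 − 1026)² / 1026 = 5.4825
  yellow: (349 − 342)² / 342 = 0.1433
  white: (524 − 456)² / 456 = 10.1404
χ² = 5.4825 + 0.1433 + 10.1404 = 15.7662 ≈ 15.766

15.766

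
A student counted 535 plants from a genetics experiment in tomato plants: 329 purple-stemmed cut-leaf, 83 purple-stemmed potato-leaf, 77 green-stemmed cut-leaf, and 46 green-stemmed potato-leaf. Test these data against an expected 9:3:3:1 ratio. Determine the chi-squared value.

Total ratio parts = 16. Expected numbers out of 535:
  purple-stemmed cut-leaf: 535 × 9/16 = 300.9375
  purple-stemmed potato-leaf: 535 × 3/16 = 100.3125
  green-stemmed cut-leaf: 535 × 3/16 = 100.3125
  green-stemmed potato-leaf: 535 × 1/16 = 33.4375
χ² = Σ (O − E)² / E
  purple-stemmed cut-leaf: (329 − 300.9375)² / 300.9375 = 2.6168
  purple-stemmed potato-leaf: (83 − 100.3125)² / 100.3125 = 2.9879
  green-stemmed cut-leaf: (77 − 100.3125)² / 100.3125 = 5.4178
  green-stemmed potato-leaf: (46 − 33.4375)² / 33.4375 = 4.7197
χ² = 2.6168 + 2.9879 + 5.4178 + 4.7197 = 15.7422 ≈ 15.742

15.742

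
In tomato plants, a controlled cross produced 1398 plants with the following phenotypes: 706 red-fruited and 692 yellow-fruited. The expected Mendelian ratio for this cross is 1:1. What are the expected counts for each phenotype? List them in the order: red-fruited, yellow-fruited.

699, 699

Expected counts for N = 1398 under a 1:1 ratio (total parts = 2):
  red-fruited: 1398 × 1/2 = 699
  yellow-fruited: 1398 × 1/2 = 699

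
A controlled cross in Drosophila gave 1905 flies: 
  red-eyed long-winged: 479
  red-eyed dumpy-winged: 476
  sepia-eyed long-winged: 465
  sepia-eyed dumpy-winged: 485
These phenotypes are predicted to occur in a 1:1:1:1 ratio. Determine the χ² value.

Under the 1:1:1:1 hypothesis (Σ ratio = 4, N = 1905):
  red-eyed long-winged: 1905 × 1/4 = 476.25
  red-eyed dumpy-winged: 1905 × 1/4 = 476.25
  sepia-eyed long-winged: 1905 × 1/4 = 476.25
  sepia-eyed dumpy-winged: 1905 × 1/4 = 476.25
χ² = Σ (O − E)² / E
  red-eyed long-winged: (479 − 476.25)² / 476.25 = 0.0159
  red-eyed dumpy-winged: (476 − 476.25)² / 476.25 = 0.0001
  sepia-eyed long-winged: (465 − 476.25)² / 476.25 = 0.2657
  sepia-eyed dumpy-winged: (485 − 476.25)² / 476.25 = 0.1608
χ² = 0.0159 + 0.0001 + 0.2657 + 0.1608 = 0.4425 ≈ 0.443

0.443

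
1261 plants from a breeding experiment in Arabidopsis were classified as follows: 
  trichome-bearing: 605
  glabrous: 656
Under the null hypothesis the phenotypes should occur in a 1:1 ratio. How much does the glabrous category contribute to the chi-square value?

1.031

Expected counts for N = 1261 under a 1:1 ratio (total parts = 2):
  trichome-bearing: 1261 × 1/2 = 630.5
  glabrous: 1261 × 1/2 = 630.5
Contribution of glabrous: (656 − 630.5)² / 630.5 = 1.0313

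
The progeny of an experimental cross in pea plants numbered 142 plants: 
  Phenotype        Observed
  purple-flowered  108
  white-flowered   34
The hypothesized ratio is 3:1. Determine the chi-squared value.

Under the 3:1 hypothesis (Σ ratio = 4, N = 142):
  purple-flowered: 142 × 3/4 = 106.5
  white-flowered: 142 × 1/4 = 35.5
χ² = Σ (O − E)² / E
  purple-flowered: (108 − 106.5)² / 106.5 = 0.0211
  white-flowered: (34 − 35.5)² / 35.5 = 0.0634
χ² = 0.0211 + 0.0634 = 0.0845 ≈ 0.085

0.085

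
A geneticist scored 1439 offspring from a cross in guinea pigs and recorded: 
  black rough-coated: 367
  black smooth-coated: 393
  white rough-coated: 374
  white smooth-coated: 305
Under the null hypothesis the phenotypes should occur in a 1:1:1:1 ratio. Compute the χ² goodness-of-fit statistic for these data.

12.116

The 1:1:1:1 ratio has 4 parts, so with N = 1439 the expected counts are:
  black rough-coated: 1439 × 1/4 = 359.75
  black smooth-coated: 1439 × 1/4 = 359.75
  white rough-coated: 1439 × 1/4 = 359.75
  white smooth-coated: 1439 × 1/4 = 359.75
χ² = Σ (O − E)² / E
  black rough-coated: (367 − 359.75)² / 359.75 = 0.1461
  black smooth-coated: (393 − 359.75)² / 359.75 = 3.0731
  white rough-coated: (374 − 359.75)² / 359.75 = 0.5645
  white smooth-coated: (305 − 359.75)² / 359.75 = 8.3323
χ² = 0.1461 + 3.0731 + 0.5645 + 8.3323 = 12.116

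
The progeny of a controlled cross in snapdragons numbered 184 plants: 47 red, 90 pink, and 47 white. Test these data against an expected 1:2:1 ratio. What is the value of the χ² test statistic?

0.087

Under the 1:2:1 hypothesis (Σ ratio = 4, N = 184):
  red: 184 × 1/4 = 46
  pink: 184 × 2/4 = 92
  white: 184 × 1/4 = 46
χ² = Σ (O − E)² / E
  red: (47 − 46)² / 46 = 0.0217
  pink: (90 − 92)² / 92 = 0.0435
  white: (47 − 46)² / 46 = 0.0217
χ² = 0.0217 + 0.0435 + 0.0217 = 0.0869 ≈ 0.087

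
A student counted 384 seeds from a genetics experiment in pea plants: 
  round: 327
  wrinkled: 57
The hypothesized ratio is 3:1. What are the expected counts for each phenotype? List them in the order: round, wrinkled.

Under the 3:1 hypothesis (Σ ratio = 4, N = 384):
  round: 384 × 3/4 = 288
  wrinkled: 384 × 1/4 = 96

288, 96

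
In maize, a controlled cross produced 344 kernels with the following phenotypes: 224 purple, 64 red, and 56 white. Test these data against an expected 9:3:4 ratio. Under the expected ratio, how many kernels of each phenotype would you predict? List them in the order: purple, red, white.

193.5, 64.5, 86

Expected counts for N = 344 under a 9:3:4 ratio (total parts = 16):
  purple: 344 × 9/16 = 193.5
  red: 344 × 3/16 = 64.5
  white: 344 × 4/16 = 86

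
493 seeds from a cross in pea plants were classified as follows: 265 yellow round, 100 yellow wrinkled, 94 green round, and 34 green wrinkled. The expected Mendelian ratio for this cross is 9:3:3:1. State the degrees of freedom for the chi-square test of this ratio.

3

A goodness-of-fit test with 4 phenotype classes has df = 4 − 1 = 3.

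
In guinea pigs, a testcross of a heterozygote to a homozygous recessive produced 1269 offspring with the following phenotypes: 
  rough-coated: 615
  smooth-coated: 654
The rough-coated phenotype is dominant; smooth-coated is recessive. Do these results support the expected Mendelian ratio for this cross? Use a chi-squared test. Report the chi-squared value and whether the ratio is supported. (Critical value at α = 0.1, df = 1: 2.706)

1.199; consistent

A testcross of a heterozygote (Aa × aa) gives a 1:1 phenotypic ratio.
Total ratio parts = 2. Expected numbers out of 1269:
  rough-coated: 1269 × 1/2 = 634.5
  smooth-coated: 1269 × 1/2 = 634.5
χ² = Σ (O − E)² / E
  rough-coated: (615 − 634.5)² / 634.5 = 0.5993
  smooth-coated: (654 − 634.5)² / 634.5 = 0.5993
χ² = 0.5993 + 0.5993 = 1.1986 ≈ 1.199
Degrees of freedom = 2 − 1 = 1; critical value at α = 0.1 is 2.706.
Since 1.199 < 2.706, we fail to reject the null hypothesis — the data are consistent with the 1:1 ratio.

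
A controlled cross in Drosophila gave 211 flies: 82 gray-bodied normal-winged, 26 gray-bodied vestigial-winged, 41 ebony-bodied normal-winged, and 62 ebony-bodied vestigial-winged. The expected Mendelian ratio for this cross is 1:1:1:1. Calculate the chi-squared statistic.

Total ratio parts = 4. Expected numbers out of 211:
  gray-bodied normal-winged: 211 × 1/4 = 52.75
  gray-bodied vestigial-winged: 211 × 1/4 = 52.75
  ebony-bodied normal-winged: 211 × 1/4 = 52.75
  ebony-bodied vestigial-winged: 211 × 1/4 = 52.75
χ² = Σ (O − E)² / E
  gray-bodied normal-winged: (82 − 52.75)² / 52.75 = 16.2192
  gray-bodied vestigial-winged: (26 − 52.75)² / 52.75 = 13.5652
  ebony-bodied normal-winged: (41 − 52.75)² / 52.75 = 2.6173
  ebony-bodied vestigial-winged: (62 − 52.75)² / 52.75 = 1.6220
χ² = 16.2192 + 13.5652 + 2.6173 + 1.6220 = 34.0237 ≈ 34.024

34.024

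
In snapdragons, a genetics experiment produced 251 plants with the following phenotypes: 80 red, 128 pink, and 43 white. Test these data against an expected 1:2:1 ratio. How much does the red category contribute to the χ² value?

Total ratio parts = 4. Expected numbers out of 251:
  red: 251 × 1/4 = 62.75
  pink: 251 × 2/4 = 125.5
  white: 251 × 1/4 = 62.75
Contribution of red: (80 − 62.75)² / 62.75 = 4.7420

4.742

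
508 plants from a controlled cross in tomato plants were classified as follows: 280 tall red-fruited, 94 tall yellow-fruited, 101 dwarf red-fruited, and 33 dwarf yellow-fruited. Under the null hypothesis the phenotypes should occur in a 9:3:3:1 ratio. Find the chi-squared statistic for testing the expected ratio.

0.528

Under the 9:3:3:1 hypothesis (Σ ratio = 16, N = 508):
  tall red-fruited: 508 × 9/16 = 285.75
  tall yellow-fruited: 508 × 3/16 = 95.25
  dwarf red-fruited: 508 × 3/16 = 95.25
  dwarf yellow-fruited: 508 × 1/16 = 31.75
χ² = Σ (O − E)² / E
  tall red-fruited: (280 − 285.75)² / 285.75 = 0.1157
  tall yellow-fruited: (94 − 95.25)² / 95.25 = 0.0164
  dwarf red-fruited: (101 − 95.25)² / 95.25 = 0.3471
  dwarf yellow-fruited: (33 − 31.75)² / 31.75 = 0.0492
χ² = 0.1157 + 0.0164 + 0.3471 + 0.0492 = 0.5284 ≈ 0.528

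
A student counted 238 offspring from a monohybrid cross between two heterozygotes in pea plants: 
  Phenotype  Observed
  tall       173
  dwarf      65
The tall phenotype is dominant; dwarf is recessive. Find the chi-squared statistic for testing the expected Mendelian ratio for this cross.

0.678

For a monohybrid cross between heterozygotes with complete dominance, the expected phenotypic ratio is 3:1.
Under the 3:1 hypothesis (Σ ratio = 4, N = 238):
  tall: 238 × 3/4 = 178.5
  dwarf: 238 × 1/4 = 59.5
χ² = Σ (O − E)² / E
  tall: (173 − 178.5)² / 178.5 = 0.1695
  dwarf: (65 − 59.5)² / 59.5 = 0.5084
χ² = 0.1695 + 0.5084 = 0.6779 ≈ 0.678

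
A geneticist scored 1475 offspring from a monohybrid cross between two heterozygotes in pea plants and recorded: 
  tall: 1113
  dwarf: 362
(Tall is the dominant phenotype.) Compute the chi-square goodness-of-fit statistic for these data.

For a monohybrid cross between heterozygotes with complete dominance, the expected phenotypic ratio is 3:1.
Under the 3:1 hypothesis (Σ ratio = 4, N = 1475):
  tall: 1475 × 3/4 = 1106.25
  dwarf: 1475 × 1/4 = 368.75
χ² = Σ (O − E)² / E
  tall: (1113 − 1106.25)² / 1106.25 = 0.0412
  dwarf: (362 − 368.75)² / 368.75 = 0.1236
χ² = 0.0412 + 0.1236 = 0.1648 ≈ 0.165

0.165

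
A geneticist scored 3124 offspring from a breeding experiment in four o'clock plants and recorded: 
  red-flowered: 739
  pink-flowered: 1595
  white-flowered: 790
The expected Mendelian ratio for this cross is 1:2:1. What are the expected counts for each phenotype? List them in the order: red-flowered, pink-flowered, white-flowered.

The 1:2:1 ratio has 4 parts, so with N = 3124 the expected counts are:
  red-flowered: 3124 × 1/4 = 781
  pink-flowered: 3124 × 2/4 = 1562
  white-flowered: 3124 × 1/4 = 781

781, 1562, 781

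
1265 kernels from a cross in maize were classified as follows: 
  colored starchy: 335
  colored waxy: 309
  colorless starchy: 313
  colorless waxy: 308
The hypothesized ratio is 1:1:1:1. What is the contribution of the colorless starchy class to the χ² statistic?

0.033

Total ratio parts = 4. Expected numbers out of 1265:
  colored starchy: 1265 × 1/4 = 316.25
  colored waxy: 1265 × 1/4 = 316.25
  colorless starchy: 1265 × 1/4 = 316.25
  colorless waxy: 1265 × 1/4 = 316.25
Contribution of colorless starchy: (313 − 316.25)² / 316.25 = 0.0334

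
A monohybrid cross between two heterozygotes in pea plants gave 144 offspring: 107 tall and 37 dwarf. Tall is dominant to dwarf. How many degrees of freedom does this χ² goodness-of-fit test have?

For a monohybrid cross between heterozygotes with complete dominance, the expected phenotypic ratio is 3:1.
A goodness-of-fit test with 2 phenotype classes has df = 2 − 1 = 1.

1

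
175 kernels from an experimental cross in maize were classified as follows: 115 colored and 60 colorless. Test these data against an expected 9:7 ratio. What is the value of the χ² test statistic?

6.370

Under the 9:7 hypothesis (Σ ratio = 16, N = 175):
  colored: 175 × 9/16 = 98.4375
  colorless: 175 × 7/16 = 76.5625
χ² = Σ (O − E)² / E
  colored: (115 − 98.4375)² / 98.4375 = 2.7867
  colorless: (60 − 76.5625)² / 76.5625 = 3.5829
χ² = 2.7867 + 3.5829 = 6.3696 ≈ 6.370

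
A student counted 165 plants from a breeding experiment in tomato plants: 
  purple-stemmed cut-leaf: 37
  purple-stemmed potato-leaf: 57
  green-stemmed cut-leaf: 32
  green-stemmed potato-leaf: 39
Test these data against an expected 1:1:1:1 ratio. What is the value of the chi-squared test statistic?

Under the 1:1:1:1 hypothesis (Σ ratio = 4, N = 165):
  purple-stemmed cut-leaf: 165 × 1/4 = 41.25
  purple-stemmed potato-leaf: 165 × 1/4 = 41.25
  green-stemmed cut-leaf: 165 × 1/4 = 41.25
  green-stemmed potato-leaf: 165 × 1/4 = 41.25
χ² = Σ (O − E)² / E
  purple-stemmed cut-leaf: (37 − 41.25)² / 41.25 = 0.4379
  purple-stemmed potato-leaf: (57 − 41.25)² / 41.25 = 6.0136
  green-stemmed cut-leaf: (32 − 41.25)² / 41.25 = 2.0742
  green-stemmed potato-leaf: (39 − 41.25)² / 41.25 = 0.1227
χ² = 0.4379 + 6.0136 + 2.0742 + 0.1227 = 8.6484 ≈ 8.648

8.648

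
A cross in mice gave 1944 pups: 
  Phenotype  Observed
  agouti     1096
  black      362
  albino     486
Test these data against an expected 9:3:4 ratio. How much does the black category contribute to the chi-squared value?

The 9:3:4 ratio has 16 parts, so with N = 1944 the expected counts are:
  agouti: 1944 × 9/16 = 1093.5
  black: 1944 × 3/16 = 364.5
  albino: 1944 × 4/16 = 486
Contribution of black: (362 − 364.5)² / 364.5 = 0.0171

0.017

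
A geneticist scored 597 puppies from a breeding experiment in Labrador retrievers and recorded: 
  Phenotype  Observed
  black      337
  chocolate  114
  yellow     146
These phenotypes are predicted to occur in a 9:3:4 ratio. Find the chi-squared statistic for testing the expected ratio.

Expected counts for N = 597 under a 9:3:4 ratio (total parts = 16):
  black: 597 × 9/16 = 335.8125
  chocolate: 597 × 3/16 = 111.9375
  yellow: 597 × 4/16 = 149.25
χ² = Σ (O − E)² / E
  black: (337 − 335.8125)² / 335.8125 = 0.0042
  chocolate: (114 − 111.9375)² / 111.9375 = 0.0380
  yellow: (146 − 149.25)² / 149.25 = 0.0708
χ² = 0.0042 + 0.0380 + 0.0708 = 0.113

0.113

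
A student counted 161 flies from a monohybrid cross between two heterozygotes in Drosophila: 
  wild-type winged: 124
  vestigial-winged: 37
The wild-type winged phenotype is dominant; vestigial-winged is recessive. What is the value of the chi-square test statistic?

0.350

For a monohybrid cross between heterozygotes with complete dominance, the expected phenotypic ratio is 3:1.
Total ratio parts = 4. Expected numbers out of 161:
  wild-type winged: 161 × 3/4 = 120.75
  vestigial-winged: 161 × 1/4 = 40.25
χ² = Σ (O − E)² / E
  wild-type winged: (124 − 120.75)² / 120.75 = 0.0875
  vestigial-winged: (37 − 40.25)² / 40.25 = 0.2624
χ² = 0.0875 + 0.2624 = 0.3499 ≈ 0.350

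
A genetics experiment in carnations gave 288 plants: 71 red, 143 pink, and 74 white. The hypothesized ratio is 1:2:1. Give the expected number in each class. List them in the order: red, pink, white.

The 1:2:1 ratio has 4 parts, so with N = 288 the expected counts are:
  red: 288 × 1/4 = 72
  pink: 288 × 2/4 = 144
  white: 288 × 1/4 = 72

72, 144, 72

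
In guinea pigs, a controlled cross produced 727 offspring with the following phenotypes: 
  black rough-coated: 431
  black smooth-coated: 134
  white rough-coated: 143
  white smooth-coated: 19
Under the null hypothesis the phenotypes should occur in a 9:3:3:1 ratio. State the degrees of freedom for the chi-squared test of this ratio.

3

A goodness-of-fit test with 4 phenotype classes has df = 4 − 1 = 3.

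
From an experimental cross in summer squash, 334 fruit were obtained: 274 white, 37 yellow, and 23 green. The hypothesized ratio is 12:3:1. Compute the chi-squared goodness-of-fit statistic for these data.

Total ratio parts = 16. Expected numbers out of 334:
  white: 334 × 12/16 = 250.5
  yellow: 334 × 3/16 = 62.625
  green: 334 × 1/16 = 20.875
χ² = Σ (O − E)² / E
  white: (274 − 250.5)² / 250.5 = 2.2046
  yellow: (37 − 62.625)² / 62.625 = 10.4853
  green: (23 − 20.875)² / 20.875 = 0.2163
χ² = 2.2046 + 10.4853 + 0.2163 = 12.9062 ≈ 12.906

12.906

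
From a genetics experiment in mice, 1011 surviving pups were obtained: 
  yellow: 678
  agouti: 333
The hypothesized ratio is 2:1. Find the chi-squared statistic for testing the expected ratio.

Under the 2:1 hypothesis (Σ ratio = 3, N = 1011):
  yellow: 1011 × 2/3 = 674
  agouti: 1011 × 1/3 = 337
χ² = Σ (O − E)² / E
  yellow: (678 − 674)² / 674 = 0.0237
  agouti: (333 − 337)² / 337 = 0.0475
χ² = 0.0237 + 0.0475 = 0.0712 ≈ 0.071

0.071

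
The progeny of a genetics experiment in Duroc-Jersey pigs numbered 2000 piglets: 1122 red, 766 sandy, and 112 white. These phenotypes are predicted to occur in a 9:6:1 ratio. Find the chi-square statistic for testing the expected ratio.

Under the 9:6:1 hypothesis (Σ ratio = 16, N = 2000):
  red: 2000 × 9/16 = 1125
  sandy: 2000 × 6/16 = 750
  white: 2000 × 1/16 = 125
χ² = Σ (O − E)² / E
  red: (1122 − 1125)² / 1125 = 0.0080
  sandy: (766 − 750)² / 750 = 0.3413
  white: (112 − 125)² / 125 = 1.3520
χ² = 0.0080 + 0.3413 + 1.3520 = 1.7013 ≈ 1.701

1.701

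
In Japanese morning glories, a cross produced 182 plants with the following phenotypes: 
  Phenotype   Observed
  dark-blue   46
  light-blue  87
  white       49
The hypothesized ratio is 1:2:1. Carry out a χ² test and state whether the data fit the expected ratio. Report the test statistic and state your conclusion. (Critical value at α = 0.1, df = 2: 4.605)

0.451; consistent

Total ratio parts = 4. Expected numbers out of 182:
  dark-blue: 182 × 1/4 = 45.5
  light-blue: 182 × 2/4 = 91
  white: 182 × 1/4 = 45.5
χ² = Σ (O − E)² / E
  dark-blue: (46 − 45.5)² / 45.5 = 0.0055
  light-blue: (87 − 91)² / 91 = 0.1758
  white: (49 − 45.5)² / 45.5 = 0.2692
χ² = 0.0055 + 0.1758 + 0.2692 = 0.4505 ≈ 0.451
Degrees of freedom = 3 − 1 = 2; critical value at α = 0.1 is 4.605.
Since 0.451 < 4.605, we fail to reject the null hypothesis — the data are consistent with the 1:2:1 ratio.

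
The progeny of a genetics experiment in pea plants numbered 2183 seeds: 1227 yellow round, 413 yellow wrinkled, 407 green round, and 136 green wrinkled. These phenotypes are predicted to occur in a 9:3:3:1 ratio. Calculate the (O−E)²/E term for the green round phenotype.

Under the 9:3:3:1 hypothesis (Σ ratio = 16, N = 2183):
  yellow round: 2183 × 9/16 = 1227.9375
  yellow wrinkled: 2183 × 3/16 = 409.3125
  green round: 2183 × 3/16 = 409.3125
  green wrinkled: 2183 × 1/16 = 136.4375
Contribution of green round: (407 − 409.3125)² / 409.3125 = 0.0131

0.013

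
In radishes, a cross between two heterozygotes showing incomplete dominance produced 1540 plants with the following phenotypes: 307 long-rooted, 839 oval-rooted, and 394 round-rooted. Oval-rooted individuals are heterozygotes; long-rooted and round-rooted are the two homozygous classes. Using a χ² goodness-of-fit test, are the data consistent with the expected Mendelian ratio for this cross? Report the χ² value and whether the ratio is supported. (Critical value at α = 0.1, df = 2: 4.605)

With incomplete dominance, a heterozygote × heterozygote cross gives a 1:2:1 phenotypic ratio.
Total ratio parts = 4. Expected numbers out of 1540:
  long-rooted: 1540 × 1/4 = 385
  oval-rooted: 1540 × 2/4 = 770
  round-rooted: 1540 × 1/4 = 385
χ² = Σ (O − E)² / E
  long-rooted: (307 − 385)² / 385 = 15.8026
  oval-rooted: (839 − 770)² / 770 = 6.1831
  round-rooted: (394 − 385)² / 385 = 0.2104
χ² = 15.8026 + 6.1831 + 0.2104 = 22.1961 ≈ 22.196
Degrees of freedom = 3 − 1 = 2; critical value at α = 0.1 is 4.605.
Since 22.196 > 4.605, we reject the null hypothesis — the data do not fit the 1:2:1 ratio.

22.196; not consistent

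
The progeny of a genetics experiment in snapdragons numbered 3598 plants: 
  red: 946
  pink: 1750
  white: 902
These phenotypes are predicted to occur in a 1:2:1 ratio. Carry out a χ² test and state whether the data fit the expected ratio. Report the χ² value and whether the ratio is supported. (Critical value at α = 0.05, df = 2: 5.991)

Total ratio parts = 4. Expected numbers out of 3598:
  red: 3598 × 1/4 = 899.5
  pink: 3598 × 2/4 = 1799
  white: 3598 × 1/4 = 899.5
χ² = Σ (O − E)² / E
  red: (946 − 899.5)² / 899.5 = 2.4038
  pink: (1750 − 1799)² / 1799 = 1.3346
  white: (902 − 899.5)² / 899.5 = 0.0069
χ² = 2.4038 + 1.3346 + 0.0069 = 3.7453 ≈ 3.745
Degrees of freedom = 3 − 1 = 2; critical value at α = 0.05 is 5.991.
Since 3.745 < 5.991, we fail to reject the null hypothesis — the data are consistent with the 1:2:1 ratio.

3.745; consistent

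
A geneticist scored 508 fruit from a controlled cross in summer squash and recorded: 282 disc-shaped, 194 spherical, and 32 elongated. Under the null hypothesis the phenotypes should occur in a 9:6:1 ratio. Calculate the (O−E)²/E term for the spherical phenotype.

Expected counts for N = 508 under a 9:6:1 ratio (total parts = 16):
  disc-shaped: 508 × 9/16 = 285.75
  spherical: 508 × 6/16 = 190.5
  elongated: 508 × 1/16 = 31.75
Contribution of spherical: (194 − 190.5)² / 190.5 = 0.0643

0.064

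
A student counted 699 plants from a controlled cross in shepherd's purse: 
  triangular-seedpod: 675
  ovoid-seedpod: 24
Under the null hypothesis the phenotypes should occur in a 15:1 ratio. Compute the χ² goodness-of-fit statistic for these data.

9.464

Total ratio parts = 16. Expected numbers out of 699:
  triangular-seedpod: 699 × 15/16 = 655.3125
  ovoid-seedpod: 699 × 1/16 = 43.6875
χ² = Σ (O − E)² / E
  triangular-seedpod: (675 − 655.3125)² / 655.3125 = 0.5915
  ovoid-seedpod: (24 − 43.6875)² / 43.6875 = 8.8720
χ² = 0.5915 + 8.8720 = 9.4635 ≈ 9.464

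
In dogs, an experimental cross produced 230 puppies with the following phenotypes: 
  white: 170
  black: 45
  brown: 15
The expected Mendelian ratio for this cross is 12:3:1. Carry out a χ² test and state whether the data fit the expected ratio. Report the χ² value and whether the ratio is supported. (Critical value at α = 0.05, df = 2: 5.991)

Under the 12:3:1 hypothesis (Σ ratio = 16, N = 230):
  white: 230 × 12/16 = 172.5
  black: 230 × 3/16 = 43.125
  brown: 230 × 1/16 = 14.375
χ² = Σ (O − E)² / E
  white: (170 − 172.5)² / 172.5 = 0.0362
  black: (45 − 43.125)² / 43.125 = 0.0815
  brown: (15 − 14.375)² / 14.375 = 0.0272
χ² = 0.0362 + 0.0815 + 0.0272 = 0.1449 ≈ 0.145
Degrees of freedom = 3 − 1 = 2; critical value at α = 0.05 is 5.991.
Since 0.145 < 5.991, we fail to reject the null hypothesis — the data are consistent with the 12:3:1 ratio.

0.145; consistent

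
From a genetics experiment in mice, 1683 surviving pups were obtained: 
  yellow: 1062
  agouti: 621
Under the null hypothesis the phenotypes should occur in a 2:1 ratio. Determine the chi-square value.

9.626

Total ratio parts = 3. Expected numbers out of 1683:
  yellow: 1683 × 2/3 = 1122
  agouti: 1683 × 1/3 = 561
χ² = Σ (O − E)² / E
  yellow: (1062 − 1122)² / 1122 = 3.2086
  agouti: (621 − 561)² / 561 = 6.4171
χ² = 3.2086 + 6.4171 = 9.6257 ≈ 9.626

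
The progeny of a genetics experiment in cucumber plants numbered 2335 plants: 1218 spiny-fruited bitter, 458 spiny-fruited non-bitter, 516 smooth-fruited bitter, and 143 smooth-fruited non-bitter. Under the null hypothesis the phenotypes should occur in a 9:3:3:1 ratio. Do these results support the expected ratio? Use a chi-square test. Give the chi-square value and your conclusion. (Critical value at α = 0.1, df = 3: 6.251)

Under the 9:3:3:1 hypothesis (Σ ratio = 16, N = 2335):
  spiny-fruited bitter: 2335 × 9/16 = 1313.4375
  spiny-fruited non-bitter: 2335 × 3/16 = 437.8125
  smooth-fruited bitter: 2335 × 3/16 = 437.8125
  smooth-fruited non-bitter: 2335 × 1/16 = 145.9375
χ² = Σ (O − E)² / E
  spiny-fruited bitter: (1218 − 1313.4375)² / 1313.4375 = 6.9347
  spiny-fruited non-bitter: (458 − 437.8125)² / 437.8125 = 0.9308
  smooth-fruited bitter: (516 − 437.8125)² / 437.8125 = 13.9632
  smooth-fruited non-bitter: (143 − 145.9375)² / 145.9375 = 0.0591
χ² = 6.9347 + 0.9308 + 13.9632 + 0.0591 = 21.8878 ≈ 21.888
Degrees of freedom = 4 − 1 = 3; critical value at α = 0.1 is 6.251.
Since 21.888 > 6.251, we reject the null hypothesis — the data do not fit the 9:3:3:1 ratio.

21.888; not consistent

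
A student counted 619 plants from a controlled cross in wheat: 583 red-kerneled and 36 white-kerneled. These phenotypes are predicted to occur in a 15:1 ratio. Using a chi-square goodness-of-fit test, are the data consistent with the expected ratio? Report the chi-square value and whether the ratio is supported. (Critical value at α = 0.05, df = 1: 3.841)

Total ratio parts = 16. Expected numbers out of 619:
  red-kerneled: 619 × 15/16 = 580.3125
  white-kerneled: 619 × 1/16 = 38.6875
χ² = Σ (O − E)² / E
  red-kerneled: (583 − 580.3125)² / 580.3125 = 0.0124
  white-kerneled: (36 − 38.6875)² / 38.6875 = 0.1867
χ² = 0.0124 + 0.1867 = 0.1991 ≈ 0.199
Degrees of freedom = 2 − 1 = 1; critical value at α = 0.05 is 3.841.
Since 0.199 < 3.841, we fail to reject the null hypothesis — the data are consistent with the 15:1 ratio.

0.199; consistent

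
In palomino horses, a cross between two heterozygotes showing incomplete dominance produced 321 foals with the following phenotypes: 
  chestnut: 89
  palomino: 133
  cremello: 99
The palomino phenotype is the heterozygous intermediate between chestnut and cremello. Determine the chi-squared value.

With incomplete dominance, a heterozygote × heterozygote cross gives a 1:2:1 phenotypic ratio.
Total ratio parts = 4. Expected numbers out of 321:
  chestnut: 321 × 1/4 = 80.25
  palomino: 321 × 2/4 = 160.5
  cremello: 321 × 1/4 = 80.25
χ² = Σ (O − E)² / E
  chestnut: (89 − 80.25)² / 80.25 = 0.9540
  palomino: (133 − 160.5)² / 160.5 = 4.7118
  cremello: (99 − 80.25)² / 80.25 = 4.3808
χ² = 0.9540 + 4.7118 + 4.3808 = 10.0466 ≈ 10.047

10.047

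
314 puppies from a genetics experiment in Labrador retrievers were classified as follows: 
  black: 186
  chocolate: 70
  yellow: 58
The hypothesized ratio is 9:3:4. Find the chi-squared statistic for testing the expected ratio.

7.953

Total ratio parts = 16. Expected numbers out of 314:
  black: 314 × 9/16 = 176.625
  chocolate: 314 × 3/16 = 58.875
  yellow: 314 × 4/16 = 78.5
χ² = Σ (O − E)² / E
  black: (186 − 176.625)² / 176.625 = 0.4976
  chocolate: (70 − 58.875)² / 58.875 = 2.1022
  yellow: (58 − 78.5)² / 78.5 = 5.3535
χ² = 0.4976 + 2.1022 + 5.3535 = 7.9533 ≈ 7.953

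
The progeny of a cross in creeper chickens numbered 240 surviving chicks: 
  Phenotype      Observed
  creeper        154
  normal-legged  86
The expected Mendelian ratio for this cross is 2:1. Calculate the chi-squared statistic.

The 2:1 ratio has 3 parts, so with N = 240 the expected counts are:
  creeper: 240 × 2/3 = 160
  normal-legged: 240 × 1/3 = 80
χ² = Σ (O − E)² / E
  creeper: (154 − 160)² / 160 = 0.2250
  normal-legged: (86 − 80)² / 80 = 0.4500
χ² = 0.2250 + 0.4500 = 0.675

0.675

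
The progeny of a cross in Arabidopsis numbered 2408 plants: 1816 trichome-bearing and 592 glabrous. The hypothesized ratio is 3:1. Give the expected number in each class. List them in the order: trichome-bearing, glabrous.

1806, 602

Under the 3:1 hypothesis (Σ ratio = 4, N = 2408):
  trichome-bearing: 2408 × 3/4 = 1806
  glabrous: 2408 × 1/4 = 602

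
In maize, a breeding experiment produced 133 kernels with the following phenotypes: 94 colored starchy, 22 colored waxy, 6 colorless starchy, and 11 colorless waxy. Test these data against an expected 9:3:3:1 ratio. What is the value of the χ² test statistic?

Under the 9:3:3:1 hypothesis (Σ ratio = 16, N = 133):
  colored starchy: 133 × 9/16 = 74.8125
  colored waxy: 133 × 3/16 = 24.9375
  colorless starchy: 133 × 3/16 = 24.9375
  colorless waxy: 133 × 1/16 = 8.3125
χ² = Σ (O − E)² / E
  colored starchy: (94 − 74.8125)² / 74.8125 = 4.9211
  colored waxy: (22 − 24.9375)² / 24.9375 = 0.3460
  colorless starchy: (6 − 24.9375)² / 24.9375 = 14.3811
  colorless waxy: (11 − 8.3125)² / 8.3125 = 0.8689
χ² = 4.9211 + 0.3460 + 14.3811 + 0.8689 = 20.5171 ≈ 20.517

20.517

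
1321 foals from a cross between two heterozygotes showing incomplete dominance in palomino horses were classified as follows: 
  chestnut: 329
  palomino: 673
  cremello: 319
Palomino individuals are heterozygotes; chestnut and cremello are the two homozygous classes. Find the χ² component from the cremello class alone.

With incomplete dominance, a heterozygote × heterozygote cross gives a 1:2:1 phenotypic ratio.
The 1:2:1 ratio has 4 parts, so with N = 1321 the expected counts are:
  chestnut: 1321 × 1/4 = 330.25
  palomino: 1321 × 2/4 = 660.5
  cremello: 1321 × 1/4 = 330.25
Contribution of cremello: (319 − 330.25)² / 330.25 = 0.3832

0.383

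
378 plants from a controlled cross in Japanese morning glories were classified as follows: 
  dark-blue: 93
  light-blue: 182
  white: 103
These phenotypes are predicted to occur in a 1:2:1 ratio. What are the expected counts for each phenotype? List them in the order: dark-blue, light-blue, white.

Under the 1:2:1 hypothesis (Σ ratio = 4, N = 378):
  dark-blue: 378 × 1/4 = 94.5
  light-blue: 378 × 2/4 = 189
  white: 378 × 1/4 = 94.5

94.5, 189, 94.5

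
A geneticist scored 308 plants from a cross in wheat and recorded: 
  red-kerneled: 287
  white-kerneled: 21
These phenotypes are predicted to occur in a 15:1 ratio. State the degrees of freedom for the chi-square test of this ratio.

1

A goodness-of-fit test with 2 phenotype classes has df = 2 − 1 = 1.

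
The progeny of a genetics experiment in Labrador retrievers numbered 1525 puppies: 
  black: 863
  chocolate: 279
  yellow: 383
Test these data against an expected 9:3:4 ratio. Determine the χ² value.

Expected counts for N = 1525 under a 9:3:4 ratio (total parts = 16):
  black: 1525 × 9/16 = 857.8125
  chocolate: 1525 × 3/16 = 285.9375
  yellow: 1525 × 4/16 = 381.25
χ² = Σ (O − E)² / E
  black: (863 − 857.8125)² / 857.8125 = 0.0314
  chocolate: (279 − 285.9375)² / 285.9375 = 0.1683
  yellow: (383 − 381.25)² / 381.25 = 0.0080
χ² = 0.0314 + 0.1683 + 0.0080 = 0.2077 ≈ 0.208

0.208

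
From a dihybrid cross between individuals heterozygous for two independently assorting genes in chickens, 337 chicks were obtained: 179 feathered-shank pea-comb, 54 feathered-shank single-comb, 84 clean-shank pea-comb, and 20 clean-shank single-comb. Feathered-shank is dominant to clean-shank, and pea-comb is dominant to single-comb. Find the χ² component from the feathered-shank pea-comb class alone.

0.589

A dihybrid F₂ with independent assortment and complete dominance at both loci gives a 9:3:3:1 phenotypic ratio.
Expected counts for N = 337 under a 9:3:3:1 ratio (total parts = 16):
  feathered-shank pea-comb: 337 × 9/16 = 189.5625
  feathered-shank single-comb: 337 × 3/16 = 63.1875
  clean-shank pea-comb: 337 × 3/16 = 63.1875
  clean-shank single-comb: 337 × 1/16 = 21.0625
Contribution of feathered-shank pea-comb: (179 − 189.5625)² / 189.5625 = 0.5885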